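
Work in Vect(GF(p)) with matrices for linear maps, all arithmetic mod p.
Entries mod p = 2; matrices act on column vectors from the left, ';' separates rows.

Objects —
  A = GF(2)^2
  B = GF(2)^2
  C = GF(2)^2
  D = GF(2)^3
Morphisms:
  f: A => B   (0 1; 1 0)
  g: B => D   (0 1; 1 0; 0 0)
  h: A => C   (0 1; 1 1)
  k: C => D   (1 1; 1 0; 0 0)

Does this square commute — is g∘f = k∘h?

Path 1 = f;g:
  e0=(1,0) f=>(0,1) g=>(1,0,0)
  e1=(0,1) f=>(1,0) g=>(0,1,0)
  composite₁ = (1 0; 0 1; 0 0)
Path 2 = h;k:
  e0=(1,0) h=>(0,1) k=>(1,0,0)
  e1=(0,1) h=>(1,1) k=>(0,1,0)
  composite₂ = (1 0; 0 1; 0 0)
Equal? same morphism ✓

Answer: COMMUTES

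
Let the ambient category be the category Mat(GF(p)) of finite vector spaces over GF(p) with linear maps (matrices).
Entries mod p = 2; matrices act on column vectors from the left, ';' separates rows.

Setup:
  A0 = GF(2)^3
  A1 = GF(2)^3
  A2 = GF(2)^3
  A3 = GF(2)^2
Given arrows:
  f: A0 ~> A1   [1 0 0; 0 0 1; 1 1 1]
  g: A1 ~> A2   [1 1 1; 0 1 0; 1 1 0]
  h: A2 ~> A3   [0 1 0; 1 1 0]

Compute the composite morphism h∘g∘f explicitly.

  e0=(1,0,0) f~>(1,0,1) g~>(0,0,1) h~>(0,0)
  e1=(0,1,0) f~>(0,0,1) g~>(1,0,0) h~>(0,1)
  e2=(0,0,1) f~>(0,1,1) g~>(0,1,1) h~>(1,1)
composite: [0 0 1; 0 1 1]

Answer: [0 0 1; 0 1 1]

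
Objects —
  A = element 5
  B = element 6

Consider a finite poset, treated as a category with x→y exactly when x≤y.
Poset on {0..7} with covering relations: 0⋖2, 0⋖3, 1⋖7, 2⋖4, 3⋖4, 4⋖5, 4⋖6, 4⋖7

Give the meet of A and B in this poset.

Answer: A∧B = 4

Work:
Common predecessors of 5,6: {0,2,3,4}
  0 ⊑ 4
  2 ⊑ 4
  3 ⊑ 4
  4 ⊑ 4
glb = 4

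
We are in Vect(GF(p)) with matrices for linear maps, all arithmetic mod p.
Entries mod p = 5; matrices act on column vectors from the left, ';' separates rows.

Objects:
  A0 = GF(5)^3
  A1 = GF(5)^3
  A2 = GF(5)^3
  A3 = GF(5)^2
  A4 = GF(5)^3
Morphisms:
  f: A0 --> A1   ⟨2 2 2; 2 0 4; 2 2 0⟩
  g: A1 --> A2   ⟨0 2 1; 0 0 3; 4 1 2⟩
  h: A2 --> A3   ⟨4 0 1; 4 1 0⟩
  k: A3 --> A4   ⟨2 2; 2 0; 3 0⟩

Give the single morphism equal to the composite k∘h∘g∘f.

Answer: ⟨1 3 2; 1 0 3; 4 0 2⟩

Trace:
  e0=⟨1,0,0⟩ f-->⟨2,2,2⟩ g-->⟨1,1,4⟩ h-->⟨3,0⟩ k-->⟨1,1,4⟩
  e1=⟨0,1,0⟩ f-->⟨2,0,2⟩ g-->⟨2,1,2⟩ h-->⟨0,4⟩ k-->⟨3,0,0⟩
  e2=⟨0,0,1⟩ f-->⟨2,4,0⟩ g-->⟨3,0,2⟩ h-->⟨4,2⟩ k-->⟨2,3,2⟩
⟦path⟧: ⟨1 3 2; 1 0 3; 4 0 2⟩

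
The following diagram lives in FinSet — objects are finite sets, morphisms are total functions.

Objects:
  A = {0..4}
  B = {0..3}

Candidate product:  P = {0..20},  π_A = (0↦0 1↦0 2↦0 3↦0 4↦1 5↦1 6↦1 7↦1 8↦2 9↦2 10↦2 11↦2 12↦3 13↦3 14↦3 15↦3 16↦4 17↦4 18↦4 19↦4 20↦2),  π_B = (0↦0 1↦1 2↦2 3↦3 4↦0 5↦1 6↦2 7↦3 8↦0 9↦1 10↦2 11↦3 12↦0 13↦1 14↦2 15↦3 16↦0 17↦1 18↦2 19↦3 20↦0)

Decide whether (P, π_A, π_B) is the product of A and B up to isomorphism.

Answer: NOT A VALID PRODUCT — |P|=21 ≠ |A|·|B|=20

Derivation:
|A|·|B| = 5·4 = 20;  |P| = 21
  → cardinalities differ; no bijection possible.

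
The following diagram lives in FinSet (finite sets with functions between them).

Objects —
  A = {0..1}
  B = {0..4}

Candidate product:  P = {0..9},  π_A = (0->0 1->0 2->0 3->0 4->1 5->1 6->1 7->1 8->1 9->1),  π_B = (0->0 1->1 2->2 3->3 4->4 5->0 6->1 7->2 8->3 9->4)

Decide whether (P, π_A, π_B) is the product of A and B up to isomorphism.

Answer: NOT A VALID PRODUCT — duplicate pair at indices 9,4

Trace:
|A|·|B| = 2·5 = 10;  |P| = 10
Check the pairing map k ↦ (π_A(k), π_B(k)):
  0 -> (0,0)
  1 -> (0,1)
  2 -> (0,2)
  3 -> (0,3)
  4 -> (1,4)
  5 -> (1,0)
  6 -> (1,1)
  7 -> (1,2)
  8 -> (1,3)
  9 -> (1,4)  ✗ repeats pair of k=4
distinct pairs in image: 9 / 10 needed
  → (1,4) hit at k=4 and k=9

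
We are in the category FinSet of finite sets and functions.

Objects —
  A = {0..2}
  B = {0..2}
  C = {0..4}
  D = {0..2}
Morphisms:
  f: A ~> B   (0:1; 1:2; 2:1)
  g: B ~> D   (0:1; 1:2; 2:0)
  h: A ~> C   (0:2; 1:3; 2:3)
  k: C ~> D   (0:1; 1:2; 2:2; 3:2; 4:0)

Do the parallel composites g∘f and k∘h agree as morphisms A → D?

Path 1 = f;g:
  0 f~>1 g~>2
  1 f~>2 g~>0
  2 f~>1 g~>2
  result₁ = (0:2; 1:0; 2:2)
Path 2 = h;k:
  0 h~>2 k~>2
  1 h~>3 k~>2
  2 h~>3 k~>2
  result₂ = (0:2; 1:2; 2:2)
Equal? NO — does not commute

Answer: DOES NOT COMMUTE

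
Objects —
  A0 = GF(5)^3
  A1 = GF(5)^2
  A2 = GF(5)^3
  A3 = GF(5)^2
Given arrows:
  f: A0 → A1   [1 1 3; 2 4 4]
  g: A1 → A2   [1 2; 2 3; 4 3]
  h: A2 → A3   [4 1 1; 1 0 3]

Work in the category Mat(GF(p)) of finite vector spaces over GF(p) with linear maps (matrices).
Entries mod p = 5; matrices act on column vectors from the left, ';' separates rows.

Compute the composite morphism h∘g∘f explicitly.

Answer: [3 1 1; 0 2 3]

Work:
  e0=(1,0,0) f→(1,2) g→(0,3,0) h→(3,0)
  e1=(0,1,0) f→(1,4) g→(4,4,1) h→(1,2)
  e2=(0,0,1) f→(3,4) g→(1,3,4) h→(1,3)
⟦path⟧: [3 1 1; 0 2 3]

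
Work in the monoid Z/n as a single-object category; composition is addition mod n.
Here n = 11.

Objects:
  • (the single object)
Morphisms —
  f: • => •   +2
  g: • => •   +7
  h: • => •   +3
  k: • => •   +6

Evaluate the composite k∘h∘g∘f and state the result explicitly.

  0 +2≡2 +7≡9 +3≡1 +6≡7  (mod 11)
⟦path⟧: +7

Answer: +7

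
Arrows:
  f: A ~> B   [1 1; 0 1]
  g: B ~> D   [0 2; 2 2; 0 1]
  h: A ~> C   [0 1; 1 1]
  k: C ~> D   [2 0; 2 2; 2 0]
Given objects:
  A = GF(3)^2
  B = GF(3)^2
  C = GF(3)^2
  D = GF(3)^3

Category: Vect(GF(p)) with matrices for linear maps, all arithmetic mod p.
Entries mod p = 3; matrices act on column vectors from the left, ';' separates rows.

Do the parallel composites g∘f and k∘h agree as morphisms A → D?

Path 1 = f;g:
  e0=⟨1,0⟩ f~>⟨1,0⟩ g~>⟨0,2,0⟩
  e1=⟨0,1⟩ f~>⟨1,1⟩ g~>⟨2,1,1⟩
  result₁ = [0 2; 2 1; 0 1]
Path 2 = h;k:
  e0=⟨1,0⟩ h~>⟨0,1⟩ k~>⟨0,2,0⟩
  e1=⟨0,1⟩ h~>⟨1,1⟩ k~>⟨2,1,2⟩
  result₂ = [0 2; 2 1; 0 2]
Equal? differ; not commutative

Answer: DOES NOT COMMUTE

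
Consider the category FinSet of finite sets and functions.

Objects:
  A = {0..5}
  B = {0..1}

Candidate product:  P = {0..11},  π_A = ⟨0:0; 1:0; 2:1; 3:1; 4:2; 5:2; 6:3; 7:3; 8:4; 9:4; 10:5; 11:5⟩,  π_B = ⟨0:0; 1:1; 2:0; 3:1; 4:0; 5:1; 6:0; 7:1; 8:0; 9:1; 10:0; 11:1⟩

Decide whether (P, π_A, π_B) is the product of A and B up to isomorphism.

|A|·|B| = 6·2 = 12;  |P| = 12
Check the pairing map k ↦ (π_A(k), π_B(k)):
  0 : (0,0)
  1 : (0,1)
  2 : (1,0)
  3 : (1,1)
  4 : (2,0)
  5 : (2,1)
  6 : (3,0)
  7 : (3,1)
  8 : (4,0)
  9 : (4,1)
  10 : (5,0)
  11 : (5,1)
distinct pairs in image: 12 / 12 needed
  → bijection onto A×B; projections well-typed.

Answer: VALID PRODUCT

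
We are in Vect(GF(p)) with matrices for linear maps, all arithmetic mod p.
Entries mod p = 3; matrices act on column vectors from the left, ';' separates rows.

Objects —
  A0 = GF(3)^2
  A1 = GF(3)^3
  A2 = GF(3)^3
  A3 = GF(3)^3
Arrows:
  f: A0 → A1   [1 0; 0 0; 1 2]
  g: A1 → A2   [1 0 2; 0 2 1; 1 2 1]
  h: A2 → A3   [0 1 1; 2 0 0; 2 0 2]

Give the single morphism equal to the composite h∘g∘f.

Answer: [0 1; 0 2; 1 0]

Work:
  e0=⟨1,0⟩ f→⟨1,0,1⟩ g→⟨0,1,2⟩ h→⟨0,0,1⟩
  e1=⟨0,1⟩ f→⟨0,0,2⟩ g→⟨1,2,2⟩ h→⟨1,2,0⟩
⟦path⟧: [0 1; 0 2; 1 0]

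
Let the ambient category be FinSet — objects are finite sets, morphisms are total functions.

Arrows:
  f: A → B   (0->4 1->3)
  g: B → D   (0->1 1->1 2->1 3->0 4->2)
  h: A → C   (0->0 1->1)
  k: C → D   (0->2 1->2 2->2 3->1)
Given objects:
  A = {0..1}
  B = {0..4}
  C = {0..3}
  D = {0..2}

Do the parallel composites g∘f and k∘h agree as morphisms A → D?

Answer: DOES NOT COMMUTE

Work:
Path 1 = f;g:
  0 f→4 g→2
  1 f→3 g→0
  composite₁ = (0->2 1->0)
Path 2 = h;k:
  0 h→0 k→2
  1 h→1 k→2
  composite₂ = (0->2 1->2)
Equal? differ; not commutative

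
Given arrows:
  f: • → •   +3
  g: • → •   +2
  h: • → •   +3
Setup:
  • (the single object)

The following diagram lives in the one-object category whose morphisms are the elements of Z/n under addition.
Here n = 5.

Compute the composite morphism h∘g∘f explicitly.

Answer: +3

Trace:
  0 +3≡3 +2≡0 +3≡3  (mod 5)
⟦path⟧: +3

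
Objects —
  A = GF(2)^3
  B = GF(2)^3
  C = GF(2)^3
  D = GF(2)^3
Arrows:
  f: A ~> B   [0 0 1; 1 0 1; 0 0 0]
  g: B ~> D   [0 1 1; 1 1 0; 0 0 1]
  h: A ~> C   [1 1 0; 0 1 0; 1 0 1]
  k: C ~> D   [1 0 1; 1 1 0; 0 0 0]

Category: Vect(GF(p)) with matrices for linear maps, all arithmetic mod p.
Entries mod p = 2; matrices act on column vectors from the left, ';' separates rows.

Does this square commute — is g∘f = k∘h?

Answer: DOES NOT COMMUTE

Work:
1) trace f;g:
  e0=[1,0,0] f~>[0,1,0] g~>[1,1,0]
  e1=[0,1,0] f~>[0,0,0] g~>[0,0,0]
  e2=[0,0,1] f~>[1,1,0] g~>[1,0,0]
  ⟦path⟧₁ = [1 0 1; 1 0 0; 0 0 0]
2) trace h;k:
  e0=[1,0,0] h~>[1,0,1] k~>[0,1,0]
  e1=[0,1,0] h~>[1,1,0] k~>[1,0,0]
  e2=[0,0,1] h~>[0,0,1] k~>[1,0,0]
  ⟦path⟧₂ = [0 1 1; 1 0 0; 0 0 0]
Equal? NO — does not commute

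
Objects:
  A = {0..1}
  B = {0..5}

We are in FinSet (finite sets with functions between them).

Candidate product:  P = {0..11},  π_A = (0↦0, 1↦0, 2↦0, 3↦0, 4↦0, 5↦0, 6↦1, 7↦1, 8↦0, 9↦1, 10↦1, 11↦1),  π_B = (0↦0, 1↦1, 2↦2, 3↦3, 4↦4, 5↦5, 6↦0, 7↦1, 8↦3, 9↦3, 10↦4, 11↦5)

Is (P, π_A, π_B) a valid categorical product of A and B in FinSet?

Answer: NOT A VALID PRODUCT — duplicate pair at indices 3,8

Derivation:
|A|·|B| = 2·6 = 12;  |P| = 12
Check the pairing map k ↦ (π_A(k), π_B(k)):
  0 ↦ (0,0)
  1 ↦ (0,1)
  2 ↦ (0,2)
  3 ↦ (0,3)
  4 ↦ (0,4)
  5 ↦ (0,5)
  6 ↦ (1,0)
  7 ↦ (1,1)
  8 ↦ (0,3)  ✗ repeats pair of k=3
  9 ↦ (1,3)
  10 ↦ (1,4)
  11 ↦ (1,5)
distinct pairs in image: 11 / 12 needed
  → (0,3) hit at k=3 and k=8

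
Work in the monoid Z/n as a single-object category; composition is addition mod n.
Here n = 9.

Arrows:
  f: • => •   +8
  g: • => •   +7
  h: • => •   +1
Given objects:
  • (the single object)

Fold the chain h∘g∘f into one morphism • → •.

Answer: +7

Derivation:
  0 +8≡8 +7≡6 +1≡7  (mod 9)
⟦path⟧: +7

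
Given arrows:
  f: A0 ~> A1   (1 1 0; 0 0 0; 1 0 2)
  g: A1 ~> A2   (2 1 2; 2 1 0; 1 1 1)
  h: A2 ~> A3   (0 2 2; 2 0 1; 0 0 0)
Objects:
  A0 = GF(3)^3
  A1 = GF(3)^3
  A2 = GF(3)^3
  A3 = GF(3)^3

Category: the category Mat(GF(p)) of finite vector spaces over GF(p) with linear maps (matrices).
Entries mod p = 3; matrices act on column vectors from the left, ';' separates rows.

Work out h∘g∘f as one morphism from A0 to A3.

  e0=(1,0,0) f~>(1,0,1) g~>(1,2,2) h~>(2,1,0)
  e1=(0,1,0) f~>(1,0,0) g~>(2,2,1) h~>(0,2,0)
  e2=(0,0,1) f~>(0,0,2) g~>(1,0,2) h~>(1,1,0)
composite: (2 0 1; 1 2 1; 0 0 0)

Answer: (2 0 1; 1 2 1; 0 0 0)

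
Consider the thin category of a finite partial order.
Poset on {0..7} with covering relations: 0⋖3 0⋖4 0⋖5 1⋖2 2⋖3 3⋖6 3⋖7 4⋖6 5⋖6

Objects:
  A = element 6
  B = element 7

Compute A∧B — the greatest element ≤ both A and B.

{x : x≤A ∧ x≤B} = {0,1,2,3}  (A=6, B=7)
  0 ≤ 3
  1 ≤ 3
  2 ≤ 3
  3 ≤ 3
glb = 3

Answer: A∧B = 3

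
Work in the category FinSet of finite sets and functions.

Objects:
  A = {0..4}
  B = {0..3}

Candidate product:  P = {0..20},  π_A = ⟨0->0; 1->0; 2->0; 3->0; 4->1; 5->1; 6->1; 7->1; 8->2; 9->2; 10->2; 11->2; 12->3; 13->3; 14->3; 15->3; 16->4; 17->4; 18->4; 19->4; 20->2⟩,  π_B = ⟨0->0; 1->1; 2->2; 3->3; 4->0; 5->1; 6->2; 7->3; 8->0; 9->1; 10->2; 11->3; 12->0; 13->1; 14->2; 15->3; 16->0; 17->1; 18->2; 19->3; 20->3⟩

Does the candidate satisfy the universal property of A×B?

|A|·|B| = 5·4 = 20;  |P| = 21
  → cardinalities differ; no bijection possible.

Answer: NOT A VALID PRODUCT — |P|=21 ≠ |A|·|B|=20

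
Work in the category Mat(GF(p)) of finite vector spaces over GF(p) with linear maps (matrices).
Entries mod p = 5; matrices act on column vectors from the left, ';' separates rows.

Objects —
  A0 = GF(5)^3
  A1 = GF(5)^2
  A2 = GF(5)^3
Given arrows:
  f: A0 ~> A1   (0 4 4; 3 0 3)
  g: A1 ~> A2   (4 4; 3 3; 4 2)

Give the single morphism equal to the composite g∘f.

Answer: (2 1 3; 4 2 1; 1 1 2)

Work:
  e0=⟨1,0,0⟩ f~>⟨0,3⟩ g~>⟨2,4,1⟩
  e1=⟨0,1,0⟩ f~>⟨4,0⟩ g~>⟨1,2,1⟩
  e2=⟨0,0,1⟩ f~>⟨4,3⟩ g~>⟨3,1,2⟩
⟦path⟧: (2 1 3; 4 2 1; 1 1 2)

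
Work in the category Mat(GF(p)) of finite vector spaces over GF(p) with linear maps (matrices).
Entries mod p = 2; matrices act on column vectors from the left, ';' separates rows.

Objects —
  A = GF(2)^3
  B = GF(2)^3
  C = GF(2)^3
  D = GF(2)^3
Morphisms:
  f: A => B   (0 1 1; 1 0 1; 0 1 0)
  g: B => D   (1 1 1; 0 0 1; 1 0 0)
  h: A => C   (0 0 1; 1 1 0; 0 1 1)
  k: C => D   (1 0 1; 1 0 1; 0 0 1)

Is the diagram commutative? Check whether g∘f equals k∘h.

Along f;g (path 1):
  e0=[1,0,0] f=>[0,1,0] g=>[1,0,0]
  e1=[0,1,0] f=>[1,0,1] g=>[0,1,1]
  e2=[0,0,1] f=>[1,1,0] g=>[0,0,1]
  result₁ = (1 0 0; 0 1 0; 0 1 1)
Along h;k (path 2):
  e0=[1,0,0] h=>[0,1,0] k=>[0,0,0]
  e1=[0,1,0] h=>[0,1,1] k=>[1,1,1]
  e2=[0,0,1] h=>[1,0,1] k=>[0,0,1]
  result₂ = (0 1 0; 0 1 0; 0 1 1)
Equal? differ; not commutative

Answer: DOES NOT COMMUTE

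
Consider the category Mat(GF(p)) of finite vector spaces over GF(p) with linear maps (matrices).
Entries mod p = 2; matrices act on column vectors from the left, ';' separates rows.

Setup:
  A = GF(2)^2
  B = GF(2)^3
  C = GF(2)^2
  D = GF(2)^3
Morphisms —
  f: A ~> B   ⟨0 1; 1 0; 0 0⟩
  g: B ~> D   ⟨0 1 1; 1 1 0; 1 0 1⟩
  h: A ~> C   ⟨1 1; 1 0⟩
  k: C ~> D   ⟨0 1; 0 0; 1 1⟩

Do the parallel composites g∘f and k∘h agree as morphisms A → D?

Answer: DOES NOT COMMUTE

Work:
Path 1 = f;g:
  e0=[1,0] f~>[0,1,0] g~>[1,1,0]
  e1=[0,1] f~>[1,0,0] g~>[0,1,1]
  result₁ = ⟨1 0; 1 1; 0 1⟩
Path 2 = h;k:
  e0=[1,0] h~>[1,1] k~>[1,0,0]
  e1=[0,1] h~>[1,0] k~>[0,0,1]
  result₂ = ⟨1 0; 0 0; 0 1⟩
Equal? differ; not commutative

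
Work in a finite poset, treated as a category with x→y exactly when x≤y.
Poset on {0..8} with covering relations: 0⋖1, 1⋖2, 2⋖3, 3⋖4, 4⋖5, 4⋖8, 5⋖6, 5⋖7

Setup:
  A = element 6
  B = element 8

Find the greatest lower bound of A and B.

Answer: A∧B = 4

Trace:
{x : x<=A ∧ x<=B} = {0,1,2,3,4}  (A=6, B=8)
  0 <= 4
  1 <= 4
  2 <= 4
  3 <= 4
  4 <= 4
glb = 4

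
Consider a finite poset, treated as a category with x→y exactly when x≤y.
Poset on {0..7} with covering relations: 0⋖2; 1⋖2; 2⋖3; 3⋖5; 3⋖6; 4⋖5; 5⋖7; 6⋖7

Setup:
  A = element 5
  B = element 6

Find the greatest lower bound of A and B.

Answer: A∧B = 3

Trace:
{x : x≤A ∧ x≤B} = {0,1,2,3}  (A=5, B=6)
  0 ≤ 3
  1 ≤ 3
  2 ≤ 3
  3 ≤ 3
glb = 3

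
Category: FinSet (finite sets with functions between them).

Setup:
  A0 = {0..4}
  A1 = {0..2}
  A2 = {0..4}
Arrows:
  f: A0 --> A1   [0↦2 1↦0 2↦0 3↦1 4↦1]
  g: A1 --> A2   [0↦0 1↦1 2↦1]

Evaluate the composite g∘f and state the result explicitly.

Answer: [0↦1 1↦0 2↦0 3↦1 4↦1]

Work:
  0 f-->2 g-->1
  1 f-->0 g-->0
  2 f-->0 g-->0
  3 f-->1 g-->1
  4 f-->1 g-->1
result: [0↦1 1↦0 2↦0 3↦1 4↦1]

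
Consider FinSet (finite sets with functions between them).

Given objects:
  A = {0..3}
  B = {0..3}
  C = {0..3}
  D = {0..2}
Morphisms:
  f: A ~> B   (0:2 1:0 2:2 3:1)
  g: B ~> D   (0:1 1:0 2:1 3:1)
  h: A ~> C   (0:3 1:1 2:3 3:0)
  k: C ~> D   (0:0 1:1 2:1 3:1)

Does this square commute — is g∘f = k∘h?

1) trace f;g:
  0 f~>2 g~>1
  1 f~>0 g~>1
  2 f~>2 g~>1
  3 f~>1 g~>0
  result₁ = (0:1 1:1 2:1 3:0)
2) trace h;k:
  0 h~>3 k~>1
  1 h~>1 k~>1
  2 h~>3 k~>1
  3 h~>0 k~>0
  result₂ = (0:1 1:1 2:1 3:0)
Equal? equal; square commutes

Answer: COMMUTES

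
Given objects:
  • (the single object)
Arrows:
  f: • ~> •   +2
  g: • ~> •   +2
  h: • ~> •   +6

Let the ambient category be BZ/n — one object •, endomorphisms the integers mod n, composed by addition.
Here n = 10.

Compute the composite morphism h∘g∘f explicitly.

  0 +2≡2 +2≡4 +6≡0  (mod 10)
composite: +0

Answer: +0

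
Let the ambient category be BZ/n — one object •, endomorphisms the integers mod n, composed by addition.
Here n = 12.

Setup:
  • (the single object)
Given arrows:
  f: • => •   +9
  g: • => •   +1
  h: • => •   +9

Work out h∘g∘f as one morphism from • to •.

Answer: +7

Trace:
  0 +9≡9 +1≡10 +9≡7  (mod 12)
⟦path⟧: +7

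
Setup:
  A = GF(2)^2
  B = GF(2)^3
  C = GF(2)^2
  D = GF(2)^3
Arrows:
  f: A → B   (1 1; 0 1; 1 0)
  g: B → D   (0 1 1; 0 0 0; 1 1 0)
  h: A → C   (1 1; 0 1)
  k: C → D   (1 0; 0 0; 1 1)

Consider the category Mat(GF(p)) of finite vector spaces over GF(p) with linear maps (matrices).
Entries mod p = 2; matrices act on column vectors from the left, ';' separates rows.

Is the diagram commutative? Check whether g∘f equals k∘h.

Answer: COMMUTES

Work:
Path 1 = f;g:
  e0=⟨1,0⟩ f→⟨1,0,1⟩ g→⟨1,0,1⟩
  e1=⟨0,1⟩ f→⟨1,1,0⟩ g→⟨1,0,0⟩
  result₁ = (1 1; 0 0; 1 0)
Path 2 = h;k:
  e0=⟨1,0⟩ h→⟨1,0⟩ k→⟨1,0,1⟩
  e1=⟨0,1⟩ h→⟨1,1⟩ k→⟨1,0,0⟩
  result₂ = (1 1; 0 0; 1 0)
Equal? equal; square commutes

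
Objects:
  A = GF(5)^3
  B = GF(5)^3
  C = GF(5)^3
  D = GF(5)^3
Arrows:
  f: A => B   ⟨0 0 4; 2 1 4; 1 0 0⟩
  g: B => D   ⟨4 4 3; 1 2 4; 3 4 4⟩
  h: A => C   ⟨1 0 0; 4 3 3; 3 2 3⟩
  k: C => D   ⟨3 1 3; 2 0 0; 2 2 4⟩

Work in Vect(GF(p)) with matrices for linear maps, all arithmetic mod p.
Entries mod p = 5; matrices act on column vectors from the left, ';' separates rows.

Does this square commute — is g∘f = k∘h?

Path 1 = f;g:
  e0=(1,0,0) f=>(0,2,1) g=>(1,3,2)
  e1=(0,1,0) f=>(0,1,0) g=>(4,2,4)
  e2=(0,0,1) f=>(4,4,0) g=>(2,2,3)
  ⟦path⟧₁ = ⟨1 4 2; 3 2 2; 2 4 3⟩
Path 2 = h;k:
  e0=(1,0,0) h=>(1,4,3) k=>(1,2,2)
  e1=(0,1,0) h=>(0,3,2) k=>(4,0,4)
  e2=(0,0,1) h=>(0,3,3) k=>(2,0,3)
  ⟦path⟧₂ = ⟨1 4 2; 2 0 0; 2 4 3⟩
Equal? differ; not commutative

Answer: DOES NOT COMMUTE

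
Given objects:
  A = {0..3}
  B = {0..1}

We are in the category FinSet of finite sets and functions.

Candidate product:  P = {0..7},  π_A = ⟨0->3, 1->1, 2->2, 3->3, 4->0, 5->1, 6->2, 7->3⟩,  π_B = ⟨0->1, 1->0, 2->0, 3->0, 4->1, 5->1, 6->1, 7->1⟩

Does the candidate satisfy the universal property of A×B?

Answer: NOT A VALID PRODUCT — duplicate pair at indices 7,0

Trace:
|A|·|B| = 4·2 = 8;  |P| = 8
Check the pairing map k ↦ (π_A(k), π_B(k)):
  0 -> (3,1)
  1 -> (1,0)
  2 -> (2,0)
  3 -> (3,0)
  4 -> (0,1)
  5 -> (1,1)
  6 -> (2,1)
  7 -> (3,1)  ✗ repeats pair of k=0
distinct pairs in image: 7 / 8 needed
  → (3,1) hit at k=0 and k=7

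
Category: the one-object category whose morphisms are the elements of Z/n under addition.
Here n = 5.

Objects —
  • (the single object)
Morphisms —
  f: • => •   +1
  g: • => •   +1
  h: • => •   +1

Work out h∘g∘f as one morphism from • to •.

  0 +1≡1 +1≡2 +1≡3  (mod 5)
composite: +3

Answer: +3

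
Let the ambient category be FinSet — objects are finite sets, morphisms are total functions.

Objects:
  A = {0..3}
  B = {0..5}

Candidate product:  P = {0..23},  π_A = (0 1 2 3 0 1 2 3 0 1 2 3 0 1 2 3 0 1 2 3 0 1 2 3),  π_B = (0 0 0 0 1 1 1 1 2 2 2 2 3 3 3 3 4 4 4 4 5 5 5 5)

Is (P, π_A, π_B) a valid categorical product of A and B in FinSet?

Answer: VALID PRODUCT

Work:
|A|·|B| = 4·6 = 24;  |P| = 24
Check the pairing map k ↦ (π_A(k), π_B(k)):
  0 ↦ (0,0)
  1 ↦ (1,0)
  2 ↦ (2,0)
  3 ↦ (3,0)
  4 ↦ (0,1)
  5 ↦ (1,1)
  6 ↦ (2,1)
  7 ↦ (3,1)
  8 ↦ (0,2)
  9 ↦ (1,2)
  10 ↦ (2,2)
  11 ↦ (3,2)
  12 ↦ (0,3)
  13 ↦ (1,3)
  14 ↦ (2,3)
  15 ↦ (3,3)
  16 ↦ (0,4)
  17 ↦ (1,4)
  18 ↦ (2,4)
  19 ↦ (3,4)
  20 ↦ (0,5)
  21 ↦ (1,5)
  22 ↦ (2,5)
  23 ↦ (3,5)
distinct pairs in image: 24 / 24 needed
  → bijection onto A×B; projections well-typed.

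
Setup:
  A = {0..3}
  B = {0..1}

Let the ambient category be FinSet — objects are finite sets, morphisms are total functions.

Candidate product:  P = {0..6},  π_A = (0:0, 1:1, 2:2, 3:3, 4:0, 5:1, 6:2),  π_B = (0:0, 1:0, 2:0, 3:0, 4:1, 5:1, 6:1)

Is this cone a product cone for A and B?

Answer: NOT A VALID PRODUCT — |P|=7 ≠ |A|·|B|=8

Work:
|A|·|B| = 4·2 = 8;  |P| = 7
  → cardinalities differ; no bijection possible.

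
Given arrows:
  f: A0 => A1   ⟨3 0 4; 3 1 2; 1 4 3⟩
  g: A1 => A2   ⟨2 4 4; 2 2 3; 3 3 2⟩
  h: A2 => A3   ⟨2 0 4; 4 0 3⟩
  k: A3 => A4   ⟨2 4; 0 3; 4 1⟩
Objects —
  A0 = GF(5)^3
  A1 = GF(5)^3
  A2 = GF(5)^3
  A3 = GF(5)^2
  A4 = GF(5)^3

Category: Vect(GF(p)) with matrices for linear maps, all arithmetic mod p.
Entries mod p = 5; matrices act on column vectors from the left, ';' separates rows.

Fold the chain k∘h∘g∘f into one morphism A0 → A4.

  e0=(1,0,0) f=>(3,3,1) g=>(2,0,0) h=>(4,3) k=>(0,4,4)
  e1=(0,1,0) f=>(0,1,4) g=>(0,4,1) h=>(4,3) k=>(0,4,4)
  e2=(0,0,1) f=>(4,2,3) g=>(3,1,4) h=>(2,4) k=>(0,2,2)
result: ⟨0 0 0; 4 4 2; 4 4 2⟩

Answer: ⟨0 0 0; 4 4 2; 4 4 2⟩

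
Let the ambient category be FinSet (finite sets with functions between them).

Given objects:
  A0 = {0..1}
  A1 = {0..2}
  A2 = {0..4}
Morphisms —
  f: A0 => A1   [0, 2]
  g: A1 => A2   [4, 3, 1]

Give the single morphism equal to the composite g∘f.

  0 f=>0 g=>4
  1 f=>2 g=>1
result: [4, 1]

Answer: [4, 1]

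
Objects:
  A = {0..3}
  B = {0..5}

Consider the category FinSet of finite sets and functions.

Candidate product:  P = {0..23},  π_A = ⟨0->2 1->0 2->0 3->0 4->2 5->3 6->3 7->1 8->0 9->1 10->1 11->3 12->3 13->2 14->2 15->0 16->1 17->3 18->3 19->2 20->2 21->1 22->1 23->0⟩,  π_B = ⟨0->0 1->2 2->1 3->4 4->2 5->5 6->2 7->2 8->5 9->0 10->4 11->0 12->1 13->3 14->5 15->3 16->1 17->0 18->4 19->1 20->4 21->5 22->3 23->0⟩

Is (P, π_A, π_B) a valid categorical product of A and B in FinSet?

Answer: NOT A VALID PRODUCT — duplicate pair at indices 11,17

Derivation:
|A|·|B| = 4·6 = 24;  |P| = 24
Check the pairing map k ↦ (π_A(k), π_B(k)):
  0 -> (2,0)
  1 -> (0,2)
  2 -> (0,1)
  3 -> (0,4)
  4 -> (2,2)
  5 -> (3,5)
  6 -> (3,2)
  7 -> (1,2)
  8 -> (0,5)
  9 -> (1,0)
  10 -> (1,4)
  11 -> (3,0)
  12 -> (3,1)
  13 -> (2,3)
  14 -> (2,5)
  15 -> (0,3)
  16 -> (1,1)
  17 -> (3,0)  ✗ repeats pair of k=11
  18 -> (3,4)
  19 -> (2,1)
  20 -> (2,4)
  21 -> (1,5)
  22 -> (1,3)
  23 -> (0,0)
distinct pairs in image: 23 / 24 needed
  → (3,0) hit at k=11 and k=17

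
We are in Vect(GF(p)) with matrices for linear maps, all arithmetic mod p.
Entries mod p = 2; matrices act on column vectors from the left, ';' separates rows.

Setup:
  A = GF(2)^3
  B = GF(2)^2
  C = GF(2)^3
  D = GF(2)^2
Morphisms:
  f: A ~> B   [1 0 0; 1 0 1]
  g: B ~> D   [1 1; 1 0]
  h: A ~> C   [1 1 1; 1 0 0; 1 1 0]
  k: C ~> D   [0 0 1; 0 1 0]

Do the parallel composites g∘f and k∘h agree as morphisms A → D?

Answer: DOES NOT COMMUTE

Trace:
1) trace f;g:
  e0=(1,0,0) f~>(1,1) g~>(0,1)
  e1=(0,1,0) f~>(0,0) g~>(0,0)
  e2=(0,0,1) f~>(0,1) g~>(1,0)
  composite₁ = [0 0 1; 1 0 0]
2) trace h;k:
  e0=(1,0,0) h~>(1,1,1) k~>(1,1)
  e1=(0,1,0) h~>(1,0,1) k~>(1,0)
  e2=(0,0,1) h~>(1,0,0) k~>(0,0)
  composite₂ = [1 1 0; 1 0 0]
Equal? differ; not commutative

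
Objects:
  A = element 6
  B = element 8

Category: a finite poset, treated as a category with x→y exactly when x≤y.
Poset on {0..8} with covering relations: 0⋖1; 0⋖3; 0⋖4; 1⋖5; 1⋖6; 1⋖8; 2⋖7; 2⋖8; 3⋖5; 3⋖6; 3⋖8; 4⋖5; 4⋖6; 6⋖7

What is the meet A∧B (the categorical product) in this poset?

Lower bounds of A=6 and B=8: {0,1,3}
  maximal lower bounds 1 and 3 are incomparable: neither 1≤3 nor 3≤1
→ no greatest lower bound exists

Answer: NO MEET EXISTS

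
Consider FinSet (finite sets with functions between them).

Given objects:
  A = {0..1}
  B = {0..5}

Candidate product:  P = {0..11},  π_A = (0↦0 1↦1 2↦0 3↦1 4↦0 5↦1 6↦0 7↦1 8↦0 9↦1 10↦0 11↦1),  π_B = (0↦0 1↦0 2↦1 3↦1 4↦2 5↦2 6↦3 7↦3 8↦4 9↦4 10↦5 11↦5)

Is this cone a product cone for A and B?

Answer: VALID PRODUCT

Trace:
|A|·|B| = 2·6 = 12;  |P| = 12
Check the pairing map k ↦ (π_A(k), π_B(k)):
  0 ↦ (0,0)
  1 ↦ (1,0)
  2 ↦ (0,1)
  3 ↦ (1,1)
  4 ↦ (0,2)
  5 ↦ (1,2)
  6 ↦ (0,3)
  7 ↦ (1,3)
  8 ↦ (0,4)
  9 ↦ (1,4)
  10 ↦ (0,5)
  11 ↦ (1,5)
distinct pairs in image: 12 / 12 needed
  → bijection onto A×B; projections well-typed.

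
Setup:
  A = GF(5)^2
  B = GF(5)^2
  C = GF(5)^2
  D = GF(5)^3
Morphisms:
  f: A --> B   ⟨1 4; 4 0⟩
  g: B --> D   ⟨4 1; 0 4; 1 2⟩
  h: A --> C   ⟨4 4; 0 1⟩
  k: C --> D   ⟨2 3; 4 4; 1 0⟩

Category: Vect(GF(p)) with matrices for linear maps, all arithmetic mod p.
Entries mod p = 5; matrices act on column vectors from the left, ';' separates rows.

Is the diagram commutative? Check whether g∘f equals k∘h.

Answer: COMMUTES

Derivation:
Path 1 = f;g:
  e0=[1,0] f-->[1,4] g-->[3,1,4]
  e1=[0,1] f-->[4,0] g-->[1,0,4]
  composite₁ = ⟨3 1; 1 0; 4 4⟩
Path 2 = h;k:
  e0=[1,0] h-->[4,0] k-->[3,1,4]
  e1=[0,1] h-->[4,1] k-->[1,0,4]
  composite₂ = ⟨3 1; 1 0; 4 4⟩
Equal? equal; square commutes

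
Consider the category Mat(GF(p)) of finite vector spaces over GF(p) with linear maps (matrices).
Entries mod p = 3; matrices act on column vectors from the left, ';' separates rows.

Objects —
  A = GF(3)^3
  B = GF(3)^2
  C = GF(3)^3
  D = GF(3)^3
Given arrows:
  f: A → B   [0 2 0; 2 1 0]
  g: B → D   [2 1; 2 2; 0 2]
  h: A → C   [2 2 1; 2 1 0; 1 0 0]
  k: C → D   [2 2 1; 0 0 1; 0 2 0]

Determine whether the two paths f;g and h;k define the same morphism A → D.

Answer: DOES NOT COMMUTE

Derivation:
Along f;g (path 1):
  e0=⟨1,0,0⟩ f→⟨0,2⟩ g→⟨2,1,1⟩
  e1=⟨0,1,0⟩ f→⟨2,1⟩ g→⟨2,0,2⟩
  e2=⟨0,0,1⟩ f→⟨0,0⟩ g→⟨0,0,0⟩
  composite₁ = [2 2 0; 1 0 0; 1 2 0]
Along h;k (path 2):
  e0=⟨1,0,0⟩ h→⟨2,2,1⟩ k→⟨0,1,1⟩
  e1=⟨0,1,0⟩ h→⟨2,1,0⟩ k→⟨0,0,2⟩
  e2=⟨0,0,1⟩ h→⟨1,0,0⟩ k→⟨2,0,0⟩
  composite₂ = [0 0 2; 1 0 0; 1 2 0]
Equal? differ; not commutative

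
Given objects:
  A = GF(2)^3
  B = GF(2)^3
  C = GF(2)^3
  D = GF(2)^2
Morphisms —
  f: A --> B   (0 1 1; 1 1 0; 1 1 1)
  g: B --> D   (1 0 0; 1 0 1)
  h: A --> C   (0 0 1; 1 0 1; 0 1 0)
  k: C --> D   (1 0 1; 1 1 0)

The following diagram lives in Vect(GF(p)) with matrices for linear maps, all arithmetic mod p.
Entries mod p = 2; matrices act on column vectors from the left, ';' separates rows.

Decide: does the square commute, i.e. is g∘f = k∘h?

Answer: COMMUTES

Work:
Along f;g (path 1):
  e0=[1,0,0] f-->[0,1,1] g-->[0,1]
  e1=[0,1,0] f-->[1,1,1] g-->[1,0]
  e2=[0,0,1] f-->[1,0,1] g-->[1,0]
  result₁ = (0 1 1; 1 0 0)
Along h;k (path 2):
  e0=[1,0,0] h-->[0,1,0] k-->[0,1]
  e1=[0,1,0] h-->[0,0,1] k-->[1,0]
  e2=[0,0,1] h-->[1,1,0] k-->[1,0]
  result₂ = (0 1 1; 1 0 0)
Equal? YES — commutes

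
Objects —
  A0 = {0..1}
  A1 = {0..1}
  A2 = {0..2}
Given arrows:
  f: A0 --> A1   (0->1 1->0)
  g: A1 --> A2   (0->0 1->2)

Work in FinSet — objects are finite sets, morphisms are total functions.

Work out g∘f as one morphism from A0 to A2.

  0 f-->1 g-->2
  1 f-->0 g-->0
⟦path⟧: (0->2 1->0)

Answer: (0->2 1->0)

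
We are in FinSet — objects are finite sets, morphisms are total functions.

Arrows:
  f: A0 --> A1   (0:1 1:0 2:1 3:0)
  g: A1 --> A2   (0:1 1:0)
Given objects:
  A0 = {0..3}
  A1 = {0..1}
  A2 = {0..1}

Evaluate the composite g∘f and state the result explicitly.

Answer: (0:0 1:1 2:0 3:1)

Work:
  0 f-->1 g-->0
  1 f-->0 g-->1
  2 f-->1 g-->0
  3 f-->0 g-->1
result: (0:0 1:1 2:0 3:1)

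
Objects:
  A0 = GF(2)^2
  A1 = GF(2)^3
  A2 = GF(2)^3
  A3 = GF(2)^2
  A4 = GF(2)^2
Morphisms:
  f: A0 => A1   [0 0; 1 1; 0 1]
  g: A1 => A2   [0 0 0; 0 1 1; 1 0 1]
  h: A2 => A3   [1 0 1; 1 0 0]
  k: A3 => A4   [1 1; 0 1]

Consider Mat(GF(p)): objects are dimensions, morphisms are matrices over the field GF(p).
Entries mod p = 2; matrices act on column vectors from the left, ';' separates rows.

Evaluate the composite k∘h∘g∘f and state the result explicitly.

Answer: [0 1; 0 0]

Derivation:
  e0=(1,0) f=>(0,1,0) g=>(0,1,0) h=>(0,0) k=>(0,0)
  e1=(0,1) f=>(0,1,1) g=>(0,0,1) h=>(1,0) k=>(1,0)
result: [0 1; 0 0]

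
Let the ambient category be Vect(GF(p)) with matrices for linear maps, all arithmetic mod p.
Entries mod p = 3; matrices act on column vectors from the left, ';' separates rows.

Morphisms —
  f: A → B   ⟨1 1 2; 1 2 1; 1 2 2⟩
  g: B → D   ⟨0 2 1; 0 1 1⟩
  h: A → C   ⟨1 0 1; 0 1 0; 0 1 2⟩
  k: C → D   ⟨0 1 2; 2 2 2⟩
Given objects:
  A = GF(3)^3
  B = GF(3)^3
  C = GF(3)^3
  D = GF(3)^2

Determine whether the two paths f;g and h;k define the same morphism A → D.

Answer: COMMUTES

Work:
Path 1 = f;g:
  e0=[1,0,0] f→[1,1,1] g→[0,2]
  e1=[0,1,0] f→[1,2,2] g→[0,1]
  e2=[0,0,1] f→[2,1,2] g→[1,0]
  composite₁ = ⟨0 0 1; 2 1 0⟩
Path 2 = h;k:
  e0=[1,0,0] h→[1,0,0] k→[0,2]
  e1=[0,1,0] h→[0,1,1] k→[0,1]
  e2=[0,0,1] h→[1,0,2] k→[1,0]
  composite₂ = ⟨0 0 1; 2 1 0⟩
Equal? same morphism ✓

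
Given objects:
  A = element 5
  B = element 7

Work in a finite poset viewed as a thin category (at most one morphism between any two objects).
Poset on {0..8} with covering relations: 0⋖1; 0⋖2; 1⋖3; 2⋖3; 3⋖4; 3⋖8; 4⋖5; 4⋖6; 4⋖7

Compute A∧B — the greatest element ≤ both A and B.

Answer: A∧B = 4

Work:
{x : x⊑A ∧ x⊑B} = {0,1,2,3,4}  (A=5, B=7)
  0 ⊑ 4
  1 ⊑ 4
  2 ⊑ 4
  3 ⊑ 4
  4 ⊑ 4
glb = 4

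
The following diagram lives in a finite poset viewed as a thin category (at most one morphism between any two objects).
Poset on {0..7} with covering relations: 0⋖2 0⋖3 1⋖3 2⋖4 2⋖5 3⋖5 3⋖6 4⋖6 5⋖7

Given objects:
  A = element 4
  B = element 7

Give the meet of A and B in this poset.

{x : x≤A ∧ x≤B} = {0,2}  (A=4, B=7)
  0 ≤ 2
  2 ≤ 2
glb = 2

Answer: A∧B = 2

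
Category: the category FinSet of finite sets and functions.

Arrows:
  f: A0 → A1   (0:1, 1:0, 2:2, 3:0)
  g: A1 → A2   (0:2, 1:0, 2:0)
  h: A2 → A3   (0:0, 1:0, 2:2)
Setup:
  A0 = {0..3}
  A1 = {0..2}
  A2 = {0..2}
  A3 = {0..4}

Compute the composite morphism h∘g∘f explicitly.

  0 f→1 g→0 h→0
  1 f→0 g→2 h→2
  2 f→2 g→0 h→0
  3 f→0 g→2 h→2
⟦path⟧: (0:0, 1:2, 2:0, 3:2)

Answer: (0:0, 1:2, 2:0, 3:2)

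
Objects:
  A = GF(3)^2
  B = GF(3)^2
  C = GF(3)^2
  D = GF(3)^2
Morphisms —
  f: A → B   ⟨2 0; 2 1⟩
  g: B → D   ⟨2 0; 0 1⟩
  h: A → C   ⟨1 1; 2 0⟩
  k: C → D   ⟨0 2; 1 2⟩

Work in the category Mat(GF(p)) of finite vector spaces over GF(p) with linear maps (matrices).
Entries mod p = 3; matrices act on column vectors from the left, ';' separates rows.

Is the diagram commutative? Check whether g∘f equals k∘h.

Answer: COMMUTES

Derivation:
Along f;g (path 1):
  e0=[1,0] f→[2,2] g→[1,2]
  e1=[0,1] f→[0,1] g→[0,1]
  ⟦path⟧₁ = ⟨1 0; 2 1⟩
Along h;k (path 2):
  e0=[1,0] h→[1,2] k→[1,2]
  e1=[0,1] h→[1,0] k→[0,1]
  ⟦path⟧₂ = ⟨1 0; 2 1⟩
Equal? equal; square commutes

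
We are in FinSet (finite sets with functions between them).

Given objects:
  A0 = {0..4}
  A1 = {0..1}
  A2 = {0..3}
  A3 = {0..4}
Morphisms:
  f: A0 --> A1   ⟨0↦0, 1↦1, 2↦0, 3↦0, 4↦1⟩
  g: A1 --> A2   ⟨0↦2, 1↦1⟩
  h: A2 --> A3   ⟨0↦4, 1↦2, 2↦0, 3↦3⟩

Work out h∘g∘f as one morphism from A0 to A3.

Answer: ⟨0↦0, 1↦2, 2↦0, 3↦0, 4↦2⟩

Work:
  0 f-->0 g-->2 h-->0
  1 f-->1 g-->1 h-->2
  2 f-->0 g-->2 h-->0
  3 f-->0 g-->2 h-->0
  4 f-->1 g-->1 h-->2
composite: ⟨0↦0, 1↦2, 2↦0, 3↦0, 4↦2⟩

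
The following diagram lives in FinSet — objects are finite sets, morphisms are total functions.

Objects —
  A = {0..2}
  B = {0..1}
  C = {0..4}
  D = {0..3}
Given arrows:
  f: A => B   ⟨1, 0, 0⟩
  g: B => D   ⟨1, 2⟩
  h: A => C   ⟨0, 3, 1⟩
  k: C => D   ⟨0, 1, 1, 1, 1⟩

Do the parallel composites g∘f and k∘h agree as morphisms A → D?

Answer: DOES NOT COMMUTE

Trace:
Path 1 = f;g:
  0 f=>1 g=>2
  1 f=>0 g=>1
  2 f=>0 g=>1
  ⟦path⟧₁ = ⟨2, 1, 1⟩
Path 2 = h;k:
  0 h=>0 k=>0
  1 h=>3 k=>1
  2 h=>1 k=>1
  ⟦path⟧₂ = ⟨0, 1, 1⟩
Equal? NO — does not commute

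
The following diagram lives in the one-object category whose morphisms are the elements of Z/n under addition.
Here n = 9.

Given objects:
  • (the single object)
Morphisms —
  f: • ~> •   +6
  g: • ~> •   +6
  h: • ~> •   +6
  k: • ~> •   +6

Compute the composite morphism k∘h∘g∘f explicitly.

  0 +6≡6 +6≡3 +6≡0 +6≡6  (mod 9)
composite: +6

Answer: +6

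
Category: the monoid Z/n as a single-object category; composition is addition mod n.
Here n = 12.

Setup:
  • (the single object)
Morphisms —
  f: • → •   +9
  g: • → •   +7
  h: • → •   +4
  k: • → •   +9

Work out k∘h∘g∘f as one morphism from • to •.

  0 +9≡9 +7≡4 +4≡8 +9≡5  (mod 12)
⟦path⟧: +5

Answer: +5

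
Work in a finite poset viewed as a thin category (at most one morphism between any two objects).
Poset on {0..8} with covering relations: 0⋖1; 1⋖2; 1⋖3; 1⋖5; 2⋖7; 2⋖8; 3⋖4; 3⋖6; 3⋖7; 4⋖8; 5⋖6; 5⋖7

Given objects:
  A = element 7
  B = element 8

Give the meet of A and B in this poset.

Answer: NO MEET EXISTS

Trace:
{x : x<=A ∧ x<=B} = {0,1,2,3}  (A=7, B=8)
  maximal lower bounds 2 and 3 are incomparable: neither 2<=3 nor 3<=2
→ no greatest lower bound exists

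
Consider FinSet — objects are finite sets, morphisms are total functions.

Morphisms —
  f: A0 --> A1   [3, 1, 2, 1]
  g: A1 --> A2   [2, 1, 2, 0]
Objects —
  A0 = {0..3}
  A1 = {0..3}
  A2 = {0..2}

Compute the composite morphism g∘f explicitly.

  0 f-->3 g-->0
  1 f-->1 g-->1
  2 f-->2 g-->2
  3 f-->1 g-->1
composite: [0, 1, 2, 1]

Answer: [0, 1, 2, 1]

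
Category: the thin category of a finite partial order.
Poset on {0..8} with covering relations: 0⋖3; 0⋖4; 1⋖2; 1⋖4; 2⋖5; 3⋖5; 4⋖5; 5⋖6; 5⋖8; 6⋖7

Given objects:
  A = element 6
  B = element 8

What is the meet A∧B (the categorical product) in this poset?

Lower bounds of A=6 and B=8: {0,1,2,3,4,5}
  0 <= 5
  1 <= 5
  2 <= 5
  3 <= 5
  4 <= 5
  5 <= 5
glb = 5

Answer: A∧B = 5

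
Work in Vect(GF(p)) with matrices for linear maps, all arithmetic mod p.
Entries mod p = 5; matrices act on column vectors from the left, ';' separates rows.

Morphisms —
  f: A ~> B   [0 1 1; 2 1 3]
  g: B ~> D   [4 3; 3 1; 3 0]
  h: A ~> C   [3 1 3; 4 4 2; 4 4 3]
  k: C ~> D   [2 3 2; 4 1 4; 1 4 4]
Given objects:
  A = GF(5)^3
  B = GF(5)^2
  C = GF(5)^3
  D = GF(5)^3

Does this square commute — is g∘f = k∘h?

Answer: COMMUTES

Trace:
1) trace f;g:
  e0=⟨1,0,0⟩ f~>⟨0,2⟩ g~>⟨1,2,0⟩
  e1=⟨0,1,0⟩ f~>⟨1,1⟩ g~>⟨2,4,3⟩
  e2=⟨0,0,1⟩ f~>⟨1,3⟩ g~>⟨3,1,3⟩
  ⟦path⟧₁ = [1 2 3; 2 4 1; 0 3 3]
2) trace h;k:
  e0=⟨1,0,0⟩ h~>⟨3,4,4⟩ k~>⟨1,2,0⟩
  e1=⟨0,1,0⟩ h~>⟨1,4,4⟩ k~>⟨2,4,3⟩
  e2=⟨0,0,1⟩ h~>⟨3,2,3⟩ k~>⟨3,1,3⟩
  ⟦path⟧₂ = [1 2 3; 2 4 1; 0 3 3]
Equal? same morphism ✓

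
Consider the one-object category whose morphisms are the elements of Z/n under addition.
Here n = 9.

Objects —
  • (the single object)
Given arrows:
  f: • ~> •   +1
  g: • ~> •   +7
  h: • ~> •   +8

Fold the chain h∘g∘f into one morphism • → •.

Answer: +7

Derivation:
  0 +1≡1 +7≡8 +8≡7  (mod 9)
composite: +7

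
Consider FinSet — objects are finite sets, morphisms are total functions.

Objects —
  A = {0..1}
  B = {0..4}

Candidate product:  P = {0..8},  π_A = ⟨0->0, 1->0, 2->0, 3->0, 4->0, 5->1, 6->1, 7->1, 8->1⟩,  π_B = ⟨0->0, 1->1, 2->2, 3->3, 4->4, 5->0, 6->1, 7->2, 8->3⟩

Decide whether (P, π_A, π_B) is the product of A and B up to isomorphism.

|A|·|B| = 2·5 = 10;  |P| = 9
  → cardinalities differ; no bijection possible.

Answer: NOT A VALID PRODUCT — |P|=9 ≠ |A|·|B|=10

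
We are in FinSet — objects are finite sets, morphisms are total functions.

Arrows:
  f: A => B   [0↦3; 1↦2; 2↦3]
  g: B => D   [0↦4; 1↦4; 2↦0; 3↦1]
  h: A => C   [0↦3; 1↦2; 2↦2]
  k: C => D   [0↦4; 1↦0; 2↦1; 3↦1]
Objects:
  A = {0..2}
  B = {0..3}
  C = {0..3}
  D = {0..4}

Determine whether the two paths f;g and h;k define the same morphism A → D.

Along f;g (path 1):
  0 f=>3 g=>1
  1 f=>2 g=>0
  2 f=>3 g=>1
  ⟦path⟧₁ = [0↦1; 1↦0; 2↦1]
Along h;k (path 2):
  0 h=>3 k=>1
  1 h=>2 k=>1
  2 h=>2 k=>1
  ⟦path⟧₂ = [0↦1; 1↦1; 2↦1]
Equal? distinct morphisms ✗

Answer: DOES NOT COMMUTE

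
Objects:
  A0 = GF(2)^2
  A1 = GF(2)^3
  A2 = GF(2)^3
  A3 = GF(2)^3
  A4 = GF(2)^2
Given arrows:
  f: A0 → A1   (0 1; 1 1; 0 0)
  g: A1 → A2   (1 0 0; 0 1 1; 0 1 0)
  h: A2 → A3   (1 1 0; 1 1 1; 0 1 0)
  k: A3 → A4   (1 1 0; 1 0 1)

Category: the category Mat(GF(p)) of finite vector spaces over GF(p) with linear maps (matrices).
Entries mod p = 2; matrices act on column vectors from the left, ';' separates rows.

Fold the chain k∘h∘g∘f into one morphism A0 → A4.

  e0=[1,0] f→[0,1,0] g→[0,1,1] h→[1,0,1] k→[1,0]
  e1=[0,1] f→[1,1,0] g→[1,1,1] h→[0,1,1] k→[1,1]
result: (1 1; 0 1)

Answer: (1 1; 0 1)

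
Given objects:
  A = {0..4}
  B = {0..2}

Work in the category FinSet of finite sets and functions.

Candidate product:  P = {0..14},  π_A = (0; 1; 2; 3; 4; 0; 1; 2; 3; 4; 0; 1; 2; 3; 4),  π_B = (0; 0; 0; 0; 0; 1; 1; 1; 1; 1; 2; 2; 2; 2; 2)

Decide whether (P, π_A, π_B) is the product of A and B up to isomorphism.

|A|·|B| = 5·3 = 15;  |P| = 15
Check the pairing map k ↦ (π_A(k), π_B(k)):
  0 : (0,0)
  1 : (1,0)
  2 : (2,0)
  3 : (3,0)
  4 : (4,0)
  5 : (0,1)
  6 : (1,1)
  7 : (2,1)
  8 : (3,1)
  9 : (4,1)
  10 : (0,2)
  11 : (1,2)
  12 : (2,2)
  13 : (3,2)
  14 : (4,2)
distinct pairs in image: 15 / 15 needed
  → bijection onto A×B; projections well-typed.

Answer: VALID PRODUCT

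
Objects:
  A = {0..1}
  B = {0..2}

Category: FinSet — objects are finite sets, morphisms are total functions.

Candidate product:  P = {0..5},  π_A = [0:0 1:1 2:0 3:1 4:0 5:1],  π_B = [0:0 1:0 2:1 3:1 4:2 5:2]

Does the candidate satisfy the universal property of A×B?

Answer: VALID PRODUCT

Derivation:
|A|·|B| = 2·3 = 6;  |P| = 6
Check the pairing map k ↦ (π_A(k), π_B(k)):
  0 : (0,0)
  1 : (1,0)
  2 : (0,1)
  3 : (1,1)
  4 : (0,2)
  5 : (1,2)
distinct pairs in image: 6 / 6 needed
  → bijection onto A×B; projections well-typed.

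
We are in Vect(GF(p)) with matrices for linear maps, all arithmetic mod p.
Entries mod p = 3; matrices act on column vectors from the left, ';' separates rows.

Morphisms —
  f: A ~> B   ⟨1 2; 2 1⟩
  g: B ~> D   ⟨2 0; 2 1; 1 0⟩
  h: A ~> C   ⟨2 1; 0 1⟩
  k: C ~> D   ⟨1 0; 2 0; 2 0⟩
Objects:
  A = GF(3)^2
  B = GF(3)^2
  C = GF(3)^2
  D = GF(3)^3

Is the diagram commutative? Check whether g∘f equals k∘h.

1) trace f;g:
  e0=[1,0] f~>[1,2] g~>[2,1,1]
  e1=[0,1] f~>[2,1] g~>[1,2,2]
  result₁ = ⟨2 1; 1 2; 1 2⟩
2) trace h;k:
  e0=[1,0] h~>[2,0] k~>[2,1,1]
  e1=[0,1] h~>[1,1] k~>[1,2,2]
  result₂ = ⟨2 1; 1 2; 1 2⟩
Equal? YES — commutes

Answer: COMMUTES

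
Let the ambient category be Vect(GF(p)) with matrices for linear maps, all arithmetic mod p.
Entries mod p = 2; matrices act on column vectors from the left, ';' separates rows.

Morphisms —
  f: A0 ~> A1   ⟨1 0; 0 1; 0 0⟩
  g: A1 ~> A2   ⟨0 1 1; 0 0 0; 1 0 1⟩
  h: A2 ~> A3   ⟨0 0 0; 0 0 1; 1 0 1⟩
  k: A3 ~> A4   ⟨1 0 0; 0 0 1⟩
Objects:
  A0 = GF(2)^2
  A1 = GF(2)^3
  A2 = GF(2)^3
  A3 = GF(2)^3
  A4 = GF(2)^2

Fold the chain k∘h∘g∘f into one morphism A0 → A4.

  e0=⟨1,0⟩ f~>⟨1,0,0⟩ g~>⟨0,0,1⟩ h~>⟨0,1,1⟩ k~>⟨0,1⟩
  e1=⟨0,1⟩ f~>⟨0,1,0⟩ g~>⟨1,0,0⟩ h~>⟨0,0,1⟩ k~>⟨0,1⟩
composite: ⟨0 0; 1 1⟩

Answer: ⟨0 0; 1 1⟩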